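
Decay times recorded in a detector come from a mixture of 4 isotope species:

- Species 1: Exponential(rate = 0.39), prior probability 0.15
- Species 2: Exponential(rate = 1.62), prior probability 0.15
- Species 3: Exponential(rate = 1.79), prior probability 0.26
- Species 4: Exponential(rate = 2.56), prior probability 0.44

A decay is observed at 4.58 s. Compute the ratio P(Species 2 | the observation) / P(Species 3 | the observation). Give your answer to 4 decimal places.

Only the two components matter; the odds are (π_i f_i(x)) / (π_j f_j(x)).
Evaluate each component's likelihood at the observed value:
  p_1 = 0.39·e^(−0.39·4.58) = 0.39·e^(−1.7862) = 0.0653624
  p_2 = 1.62·e^(−1.62·4.58) = 1.62·e^(−7.4196) = 0.00097101
  p_3 = 1.79·e^(−1.79·4.58) = 1.79·e^(−8.1982) = 0.000492516
  p_4 = 2.56·e^(−2.56·4.58) = 2.56·e^(−11.7248) = 2.07121e-05
Odds = (0.15/0.26) × (0.00097101/0.000492516) = 0.576923 × 1.97153 ≈ 1.1374

1.1374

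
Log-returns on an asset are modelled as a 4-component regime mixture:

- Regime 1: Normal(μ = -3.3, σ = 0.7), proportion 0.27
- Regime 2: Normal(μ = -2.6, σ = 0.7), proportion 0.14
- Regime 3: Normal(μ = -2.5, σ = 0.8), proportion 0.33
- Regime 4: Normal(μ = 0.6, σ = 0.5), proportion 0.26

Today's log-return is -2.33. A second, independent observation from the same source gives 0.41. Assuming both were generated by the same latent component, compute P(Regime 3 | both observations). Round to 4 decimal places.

Posterior ∝ prior × likelihood, so P(k | x) ∝ w_k f_k(x); normalise over all components.
Since both observations come from the same component, the likelihood for component k is f_k(x₁)·f_k(x₂).
  p_1 = [0.218195] × [4.5305e-07] = 9.88533e-08
  p_2 = [0.529061] × [5.50503e-05] = 2.9125e-05
  p_3 = [0.487545] × [0.000667816] = 0.00032559
  p_4 = [2.78734e-08] × [0.742308] = 2.06907e-08
Weight by the priors:
  w_1·p_1 = 0.27 × 9.88533e-08 = 2.66904e-08
  w_2·p_2 = 0.14 × 2.9125e-05 = 4.07749e-06
  w_3·p_3 = 0.33 × 0.00032559 = 0.000107445
  w_4·p_4 = 0.26 × 2.06907e-08 = 5.37958e-09
Denominator: 2.66904e-08 + 4.07749e-06 + 0.000107445 + 5.37958e-09 = 0.000111554
P(Regime 3 | x₁, x₂) = 0.000107445 / 0.000111554 ≈ 0.9632

0.9632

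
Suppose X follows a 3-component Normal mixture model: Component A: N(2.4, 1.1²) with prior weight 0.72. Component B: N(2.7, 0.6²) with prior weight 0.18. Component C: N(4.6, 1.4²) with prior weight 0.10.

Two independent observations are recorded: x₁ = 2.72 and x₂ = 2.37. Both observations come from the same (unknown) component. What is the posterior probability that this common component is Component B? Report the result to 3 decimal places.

0.427

By Bayes' theorem, P(k | x) = π_k f_k(x) / Σ_j π_j f_j(x).
Since both observations come from the same component, the likelihood for component k is f_k(x₁)·f_k(x₂).
  p_A = [(1/(1.1·√(2π)))·exp(−(2.72−2.4)²/(2·1.1²)) = 0.362675·exp(-0.04231) = 0.347649] × [0.36254] = 0.126037
  p_B = [(1/(0.6·√(2π)))·exp(−(2.72−2.7)²/(2·0.6²)) = 0.664904·exp(-0.00056) = 0.664535] × [0.571573] = 0.37983
  p_C = [(1/(1.4·√(2π)))·exp(−(2.72−4.6)²/(2·1.4²)) = 0.284959·exp(-0.90163) = 0.115667] × [0.0801378] = 0.00926927
Unnormalised posteriors:
  π_A·p_A = 0.72 × 0.126037 = 0.0907463
  π_B·p_B = 0.18 × 0.37983 = 0.0683694
  π_C·p_C = 0.10 × 0.00926927 = 0.000926927
Normaliser: 0.0907463 + 0.0683694 + 0.000926927 = 0.160043
So the posterior for Component B is 0.0683694 / 0.160043 ≈ 0.427.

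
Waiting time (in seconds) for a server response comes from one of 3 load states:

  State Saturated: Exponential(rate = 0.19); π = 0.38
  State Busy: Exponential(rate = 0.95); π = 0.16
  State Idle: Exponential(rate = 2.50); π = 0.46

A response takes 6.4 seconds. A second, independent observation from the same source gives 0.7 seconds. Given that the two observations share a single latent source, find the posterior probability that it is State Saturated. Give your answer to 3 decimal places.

P(component k | x) = P(Z=k)·f_k(x) / marginal(x), where marginal(x) = Σ_j P(Z=j)·f_j(x).
Since both observations come from the same component, the likelihood for component k is f_k(x₁)·f_k(x₂).
  f_Saturated = [0.19·e^(−0.19·6.4) = 0.19·e^(−1.2160) = 0.0563186] × [0.166338] = 0.00936794
  f_Busy = [0.95·e^(−0.95·6.4) = 0.95·e^(−6.0800) = 0.00217377] × [0.48856] = 0.00106202
  f_Idle = [2.50·e^(−2.50·6.4) = 2.50·e^(−16.0000) = 2.81338e-07] × [0.434435] = 1.22223e-07
Unnormalised posteriors:
  P(Z=Saturated)·f_Saturated = 0.38 × 0.00936794 = 0.00355982
  P(Z=Busy)·f_Busy = 0.16 × 0.00106202 = 0.000169923
  P(Z=Idle)·f_Idle = 0.46 × 1.22223e-07 = 5.62226e-08
Sum: 0.00355982 + 0.000169923 + 5.62226e-08 = 0.00372979
P(State Saturated | x₁, x₂) ≈ 0.954

0.954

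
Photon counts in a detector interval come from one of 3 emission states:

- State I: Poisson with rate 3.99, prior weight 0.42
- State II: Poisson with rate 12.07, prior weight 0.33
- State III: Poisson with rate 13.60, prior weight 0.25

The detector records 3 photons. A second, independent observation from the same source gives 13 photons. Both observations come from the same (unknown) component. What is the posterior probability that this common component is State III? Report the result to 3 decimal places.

The responsibility of component k is w_k f_k(x) divided by Σ_j w_j f_j(x).
Since both observations come from the same component, the likelihood for component k is f_k(x₁)·f_k(x₂).
  f_I = [e^(−3.99)·3.99^3/3! = 0.195854] × [0.000192989] = 3.77976e-05
  f_II = [e^(−12.07)·12.07^3/3! = 0.00167894] × [0.106165] = 0.000178244
  f_III = [e^(−13.60)·13.60^3/3! = 0.000520068] × [0.108473] = 5.64132e-05
Unnormalised posteriors:
  w_I·f_I = 0.42 × 3.77976e-05 = 1.5875e-05
  w_II·f_II = 0.33 × 0.000178244 = 5.88207e-05
  w_III·f_III = 0.25 × 5.64132e-05 = 1.41033e-05
Denominator: 1.5875e-05 + 5.88207e-05 + 1.41033e-05 = 8.8799e-05
P(State III | data) ≈ 0.159

0.159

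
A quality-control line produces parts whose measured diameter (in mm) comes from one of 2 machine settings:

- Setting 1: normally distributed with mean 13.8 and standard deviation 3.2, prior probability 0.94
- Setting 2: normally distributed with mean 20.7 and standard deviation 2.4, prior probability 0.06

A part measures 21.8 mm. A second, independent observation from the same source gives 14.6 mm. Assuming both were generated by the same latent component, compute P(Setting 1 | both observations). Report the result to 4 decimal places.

0.9133

The responsibility of component k is π_k f_k(x) divided by Σ_j π_j f_j(x).
Since both observations come from the same component, the likelihood for component k is f_k(x₁)·f_k(x₂).
  p_1 = [0.00547759] × [0.120834] = 0.000661878
  p_2 = [0.149652] × [0.00657525] = 0.000984001
Prior × likelihood for each component:
  π_1·p_1 = 0.94 × 0.000661878 = 0.000622166
  π_2·p_2 = 0.06 × 0.000984001 = 5.904e-05
Marginal: 0.000622166 + 5.904e-05 = 0.000681206
P(Setting 1 | x) = 0.000622166 / 0.000681206 ≈ 0.9133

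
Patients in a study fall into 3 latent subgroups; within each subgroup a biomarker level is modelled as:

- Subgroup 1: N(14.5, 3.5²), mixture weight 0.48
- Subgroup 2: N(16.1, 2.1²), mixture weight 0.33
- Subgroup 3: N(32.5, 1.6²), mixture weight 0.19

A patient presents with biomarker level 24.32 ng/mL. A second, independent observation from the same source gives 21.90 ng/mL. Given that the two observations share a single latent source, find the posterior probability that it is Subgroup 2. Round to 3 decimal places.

0.009

By Bayes' theorem, P(k | x) = π_k f_k(x) / Σ_j π_j f_j(x).
Since both observations come from the same component, the likelihood for component k is f_k(x₁)·f_k(x₂).
  f_1 = [(1/(3.5·√(2π)))·exp(−(24.32−14.5)²/(2·3.5²)) = 0.113984·exp(-3.93602) = 0.00222562] × [0.0121941] = 2.71395e-05
  f_2 = [(1/(2.1·√(2π)))·exp(−(24.32−16.1)²/(2·2.1²)) = 0.189973·exp(-7.66082) = 8.94624e-05] × [0.0041905] = 3.74892e-07
  f_3 = [(1/(1.6·√(2π)))·exp(−(24.32−32.5)²/(2·1.6²)) = 0.249339·exp(-13.06883) = 5.26102e-07] × [7.34619e-11] = 3.86485e-17
Weight by the priors:
  π_1·f_1 = 0.48 × 2.71395e-05 = 1.30269e-05
  π_2·f_2 = 0.33 × 3.74892e-07 = 1.23714e-07
  π_3·f_3 = 0.19 × 3.86485e-17 = 7.34321e-18
Denominator: 1.30269e-05 + 1.23714e-07 + 7.34321e-18 = 1.31507e-05
P(Subgroup 2 | x₁, x₂) ≈ 0.009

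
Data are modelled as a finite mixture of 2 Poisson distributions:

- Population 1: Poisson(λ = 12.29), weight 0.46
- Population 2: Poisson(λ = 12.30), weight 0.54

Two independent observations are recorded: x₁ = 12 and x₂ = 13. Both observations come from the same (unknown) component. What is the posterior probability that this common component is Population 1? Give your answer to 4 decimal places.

The responsibility of component k is π_k f_k(x) divided by Σ_j π_j f_j(x).
Since both observations come from the same component, the likelihood for component k is f_k(x₁)·f_k(x₂).
  f_1 = [0.113974] × [0.107749] = 0.0122807
  f_2 = [0.113947] × [0.107811] = 0.0122847
Weight by the priors:
  π_1·f_1 = 0.46 × 0.0122807 = 0.0056491
  π_2·f_2 = 0.54 × 0.0122847 = 0.00663376
Sum: 0.0056491 + 0.00663376 = 0.0122829
So the posterior for Population 1 is 0.0056491 / 0.0122829 ≈ 0.4599.

0.4599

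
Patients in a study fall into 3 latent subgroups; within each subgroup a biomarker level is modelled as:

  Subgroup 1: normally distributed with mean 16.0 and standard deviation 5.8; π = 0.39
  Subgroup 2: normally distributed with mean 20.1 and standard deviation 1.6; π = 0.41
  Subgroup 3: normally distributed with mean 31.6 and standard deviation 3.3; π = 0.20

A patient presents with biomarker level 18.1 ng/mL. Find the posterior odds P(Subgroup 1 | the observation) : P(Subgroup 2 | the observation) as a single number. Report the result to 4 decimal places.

The posterior odds equal the prior odds times the likelihood ratio: (w_i/w_j)·(f_i(x)/f_j(x)).
Evaluate each component's likelihood at the observed value:
  L_1 = (1/(5.8·√(2π)))·exp(−(18.1−16.0)²/(2·5.8²)) = 0.068783·exp(-0.06555) = 0.0644192
  L_2 = (1/(1.6·√(2π)))·exp(−(18.1−20.1)²/(2·1.6²)) = 0.249339·exp(-0.78125) = 0.114156
  L_3 = (1/(3.3·√(2π)))·exp(−(18.1−31.6)²/(2·3.3²)) = 0.120892·exp(-8.36777) = 2.8075e-05
0.0251235 / 0.0468038 ≈ 0.5368

0.5368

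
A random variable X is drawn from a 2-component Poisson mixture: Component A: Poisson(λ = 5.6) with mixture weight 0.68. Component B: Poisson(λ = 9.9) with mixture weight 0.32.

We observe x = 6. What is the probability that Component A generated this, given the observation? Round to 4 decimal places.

0.8369

By Bayes' theorem, P(k | x) = π_k f_k(x) / Σ_j π_j f_j(x).
Poisson probabilities:
  p_A = e^(−5.6)·5.6^6/6! = 0.158397
  p_B = e^(−9.9)·9.9^6/6! = 0.065609
Weight by the priors:
  π_A·p_A = 0.68 × 0.158397 = 0.10771
  π_B·p_B = 0.32 × 0.065609 = 0.0209949
Evidence: 0.10771 + 0.0209949 = 0.128705
So the posterior for Component A is 0.10771 / 0.128705 ≈ 0.8369.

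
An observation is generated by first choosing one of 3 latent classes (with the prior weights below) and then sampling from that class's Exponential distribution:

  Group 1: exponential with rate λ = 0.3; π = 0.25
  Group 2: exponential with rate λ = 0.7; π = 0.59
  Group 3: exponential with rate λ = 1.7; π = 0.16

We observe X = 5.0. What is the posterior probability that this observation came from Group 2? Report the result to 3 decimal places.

The responsibility of component k is π_k f_k(x) divided by Σ_j π_j f_j(x).
Component likelihoods at x = 5.0:
  f_1 = 0.066939
  f_2 = 0.0211382
  f_3 = 0.000345896
Multiply by the mixture weights:
  π_1·f_1 = 0.25 × 0.066939 = 0.0167348
  π_2·f_2 = 0.59 × 0.0211382 = 0.0124715
  π_3·f_3 = 0.16 × 0.000345896 = 5.53434e-05
Marginal: 0.0167348 + 0.0124715 + 5.53434e-05 = 0.0292616
P(Group 2 | the observation) ≈ 0.426

0.426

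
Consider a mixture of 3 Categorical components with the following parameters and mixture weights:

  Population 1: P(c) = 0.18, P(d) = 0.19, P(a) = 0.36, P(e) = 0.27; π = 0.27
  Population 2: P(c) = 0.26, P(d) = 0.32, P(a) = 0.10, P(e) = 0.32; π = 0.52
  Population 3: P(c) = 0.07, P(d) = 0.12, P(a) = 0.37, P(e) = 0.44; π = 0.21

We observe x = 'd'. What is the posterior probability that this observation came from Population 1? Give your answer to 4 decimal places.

Apply Bayes' rule: the posterior for each component is proportional to its prior times its likelihood at x.
Component likelihoods at x = 'd':
  f_1 = 0.19
  f_2 = 0.32
  f_3 = 0.12
Weight by the priors:
  π_1·f_1 = 0.27 × 0.19 = 0.0513
  π_2·f_2 = 0.52 × 0.32 = 0.1664
  π_3·f_3 = 0.21 × 0.12 = 0.0252
Denominator: 0.0513 + 0.1664 + 0.0252 = 0.2429
So the posterior for Population 1 is 0.0513 / 0.2429 ≈ 0.2112.

0.2112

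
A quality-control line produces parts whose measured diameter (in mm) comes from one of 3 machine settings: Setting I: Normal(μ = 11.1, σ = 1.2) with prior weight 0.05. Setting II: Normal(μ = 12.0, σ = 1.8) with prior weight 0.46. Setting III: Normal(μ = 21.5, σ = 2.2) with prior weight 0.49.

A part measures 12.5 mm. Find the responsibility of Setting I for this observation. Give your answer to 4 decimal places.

P(component k | x) = P(Z=k)·f_k(x) / marginal(x), where marginal(x) = Σ_j P(Z=j)·f_j(x).
Component likelihoods at x = 12.5 mm:
  f_I = (1/(1.2·√(2π)))·exp(−(12.5−11.1)²/(2·1.2²)) = 0.332452·exp(-0.68056) = 0.168332
  f_II = (1/(1.8·√(2π)))·exp(−(12.5−12.0)²/(2·1.8²)) = 0.221635·exp(-0.03858) = 0.213247
  f_III = (1/(2.2·√(2π)))·exp(−(12.5−21.5)²/(2·2.2²)) = 0.181337·exp(-8.36777) = 4.21126e-05
Prior × likelihood for each component:
  P(Z=I)·f_I = 0.05 × 0.168332 = 0.00841661
  P(Z=II)·f_II = 0.46 × 0.213247 = 0.0980935
  P(Z=III)·f_III = 0.49 × 4.21126e-05 = 2.06352e-05
Marginal: 0.00841661 + 0.0980935 + 2.06352e-05 = 0.106531
P(Setting I | the observation) ≈ 0.0790

0.0790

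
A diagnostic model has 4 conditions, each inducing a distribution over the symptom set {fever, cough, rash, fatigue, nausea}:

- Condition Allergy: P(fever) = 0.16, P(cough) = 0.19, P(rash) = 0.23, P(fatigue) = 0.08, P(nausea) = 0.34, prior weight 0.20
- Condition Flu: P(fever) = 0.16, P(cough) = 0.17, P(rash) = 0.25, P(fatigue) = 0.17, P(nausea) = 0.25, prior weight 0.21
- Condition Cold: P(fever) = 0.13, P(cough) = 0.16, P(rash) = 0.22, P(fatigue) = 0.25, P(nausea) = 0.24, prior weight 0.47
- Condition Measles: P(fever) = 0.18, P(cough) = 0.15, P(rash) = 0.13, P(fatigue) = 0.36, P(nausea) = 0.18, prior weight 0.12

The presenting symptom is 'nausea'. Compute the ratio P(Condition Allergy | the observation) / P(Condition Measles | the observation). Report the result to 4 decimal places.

3.1481

Only the two components matter; the odds are (π_i f_i(x)) / (π_j f_j(x)).
Categorical probabilities:
  L_Allergy = 0.34
  L_Flu = 0.25
  L_Cold = 0.24
  L_Measles = 0.18
Posterior odds = (π_Allergy·L_Allergy) / (π_Measles·L_Measles) = (0.20·0.34) / (0.12·0.18) = 0.068 / 0.0216 ≈ 3.1481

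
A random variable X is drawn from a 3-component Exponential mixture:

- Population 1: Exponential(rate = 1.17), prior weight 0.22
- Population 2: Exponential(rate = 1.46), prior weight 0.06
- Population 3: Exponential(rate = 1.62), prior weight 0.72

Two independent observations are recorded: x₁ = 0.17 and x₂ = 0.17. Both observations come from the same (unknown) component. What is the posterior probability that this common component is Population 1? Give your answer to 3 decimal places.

0.148

The responsibility of component k is π_k f_k(x) divided by Σ_j π_j f_j(x).
Since both observations come from the same component, the likelihood for component k is f_k(x₁)·f_k(x₂).
  p_1 = [1.17·e^(−1.17·0.17) = 1.17·e^(−0.1989) = 0.958969] × [0.958969] = 0.919622
  p_2 = [1.46·e^(−1.46·0.17) = 1.46·e^(−0.2482) = 1.1391] × [1.1391] = 1.29754
  p_3 = [1.62·e^(−1.62·0.17) = 1.62·e^(−0.2754) = 1.23001] × [1.23001] = 1.51294
Unnormalised posteriors:
  π_1·p_1 = 0.22 × 0.919622 = 0.202317
  π_2·p_2 = 0.06 × 1.29754 = 0.0778526
  π_3·p_3 = 0.72 × 1.51294 = 1.08931
Evidence: 0.202317 + 0.0778526 + 1.08931 = 1.36948
P(Population 1 | x) = 0.202317 / 1.36948 ≈ 0.148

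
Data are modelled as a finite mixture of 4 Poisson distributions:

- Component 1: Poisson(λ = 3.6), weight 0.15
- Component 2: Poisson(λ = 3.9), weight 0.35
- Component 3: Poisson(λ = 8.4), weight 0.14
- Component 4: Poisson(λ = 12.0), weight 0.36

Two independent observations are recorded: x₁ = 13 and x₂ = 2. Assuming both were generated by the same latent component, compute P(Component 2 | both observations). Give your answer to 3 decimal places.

Apply Bayes' rule: the posterior for each component is proportional to its prior times its likelihood at x.
Since both observations come from the same component, the likelihood for component k is f_k(x₁)·f_k(x₂).
  p_1 = [e^(−3.6)·3.6^13/13! = 7.485e-05] × [0.177058] = 1.32528e-05
  p_2 = [e^(−3.9)·3.9^13/13! = 0.000156968] × [0.15394] = 2.41636e-05
  p_3 = [e^(−8.4)·8.4^13/13! = 0.0374349] × [0.00793332] = 0.000296983
  p_4 = [e^(−12.0)·12.0^13/13! = 0.10557] × [0.000442383] = 4.67026e-05
Weight by the priors:
  π_1·p_1 = 0.15 × 1.32528e-05 = 1.98792e-06
  π_2·p_2 = 0.35 × 2.41636e-05 = 8.45726e-06
  π_3·p_3 = 0.14 × 0.000296983 = 4.15776e-05
  π_4·p_4 = 0.36 × 4.67026e-05 = 1.68129e-05
Denominator: 1.98792e-06 + 8.45726e-06 + 4.15776e-05 + 1.68129e-05 = 6.88357e-05
Responsibility of Component 2: 8.45726e-06 / 6.88357e-05 ≈ 0.123

0.123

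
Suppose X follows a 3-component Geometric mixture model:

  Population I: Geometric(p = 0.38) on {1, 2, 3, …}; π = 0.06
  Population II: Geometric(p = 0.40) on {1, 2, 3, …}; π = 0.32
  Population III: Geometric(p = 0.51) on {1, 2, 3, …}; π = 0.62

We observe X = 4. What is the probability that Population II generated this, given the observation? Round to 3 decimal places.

Apply Bayes' rule: the posterior for each component is proportional to its prior times its likelihood at x.
Geometric probabilities:
  L_I = 0.38·(1−0.38)^3 = 0.38·0.238328 = 0.0905646
  L_II = 0.40·(1−0.40)^3 = 0.40·0.216 = 0.0864
  L_III = 0.51·(1−0.51)^3 = 0.51·0.117649 = 0.060001
Prior × likelihood for each component:
  w_I·L_I = 0.06 × 0.0905646 = 0.00543388
  w_II·L_II = 0.32 × 0.0864 = 0.027648
  w_III·L_III = 0.62 × 0.060001 = 0.0372006
Marginal: 0.00543388 + 0.027648 + 0.0372006 = 0.0702825
P(Population II | 4) = 0.027648 / 0.0702825 ≈ 0.393

0.393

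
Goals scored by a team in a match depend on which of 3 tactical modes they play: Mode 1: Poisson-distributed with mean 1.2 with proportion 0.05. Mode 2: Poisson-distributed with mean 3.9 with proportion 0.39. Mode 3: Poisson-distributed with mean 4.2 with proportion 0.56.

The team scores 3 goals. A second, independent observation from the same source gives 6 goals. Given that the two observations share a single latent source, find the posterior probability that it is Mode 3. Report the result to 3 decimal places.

0.605

The responsibility of component k is π_k f_k(x) divided by Σ_j π_j f_j(x).
Since both observations come from the same component, the likelihood for component k is f_k(x₁)·f_k(x₂).
  L_1 = [e^(−1.2)·1.2^3/3! = 0.0867439] × [0.00124911] = 0.000108353
  L_2 = [e^(−3.9)·3.9^3/3! = 0.200122] × [0.0989251] = 0.0197971
  L_3 = [e^(−4.2)·4.2^3/3! = 0.185165] × [0.114321] = 0.0211683
Prior × likelihood for each component:
  π_1·L_1 = 0.05 × 0.000108353 = 5.41765e-06
  π_2·L_2 = 0.39 × 0.0197971 = 0.00772085
  π_3·L_3 = 0.56 × 0.0211683 = 0.0118543
Evidence: 5.41765e-06 + 0.00772085 + 0.0118543 = 0.0195805
So the posterior for Mode 3 is 0.0118543 / 0.0195805 ≈ 0.605.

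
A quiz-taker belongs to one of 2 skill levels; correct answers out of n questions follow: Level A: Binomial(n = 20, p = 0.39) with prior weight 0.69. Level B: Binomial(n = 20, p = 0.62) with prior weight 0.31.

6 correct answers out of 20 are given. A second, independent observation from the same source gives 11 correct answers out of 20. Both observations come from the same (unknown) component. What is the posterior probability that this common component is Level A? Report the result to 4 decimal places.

0.9782

Apply Bayes' rule: the posterior for each component is proportional to its prior times its likelihood at x.
Since both observations come from the same component, the likelihood for component k is f_k(x₁)·f_k(x₂).
  L_A = [0.134707] × [0.062357] = 0.0083999
  L_B = [0.00288207] × [0.1444] = 0.00041617
Weight by the priors:
  w_A·L_A = 0.69 × 0.0083999 = 0.00579593
  w_B·L_B = 0.31 × 0.00041617 = 0.000129013
Marginal: 0.00579593 + 0.000129013 = 0.00592494
P(Level A | x₁, x₂) ≈ 0.9782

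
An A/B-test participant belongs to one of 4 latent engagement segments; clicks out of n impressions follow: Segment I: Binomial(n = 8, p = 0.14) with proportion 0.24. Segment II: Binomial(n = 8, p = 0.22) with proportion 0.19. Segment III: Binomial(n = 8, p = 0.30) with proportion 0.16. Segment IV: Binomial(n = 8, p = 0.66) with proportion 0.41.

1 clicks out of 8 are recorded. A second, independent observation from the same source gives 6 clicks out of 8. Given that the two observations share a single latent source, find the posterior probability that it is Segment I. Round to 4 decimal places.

Posterior ∝ prior × likelihood, so P(k | x) ∝ π_k f_k(x); normalise over all components.
Since both observations come from the same component, the likelihood for component k is f_k(x₁)·f_k(x₂).
  L_I = [0.389679] × [0.000155928] = 6.07618e-05
  L_II = [0.309154] × [0.00193145] = 0.000597115
  L_III = [0.19765] × [0.0100019] = 0.00197687
  L_IV = [0.00277323] × [0.267534] = 0.000741935
Unnormalised posteriors:
  π_I·L_I = 0.24 × 6.07618e-05 = 1.45828e-05
  π_II·L_II = 0.19 × 0.000597115 = 0.000113452
  π_III·L_III = 0.16 × 0.00197687 = 0.0003163
  π_IV·L_IV = 0.41 × 0.000741935 = 0.000304193
Normaliser: 1.45828e-05 + 0.000113452 + 0.0003163 + 0.000304193 = 0.000748528
P(Segment I | x₁, x₂) = 1.45828e-05 / 0.000748528 ≈ 0.0195

0.0195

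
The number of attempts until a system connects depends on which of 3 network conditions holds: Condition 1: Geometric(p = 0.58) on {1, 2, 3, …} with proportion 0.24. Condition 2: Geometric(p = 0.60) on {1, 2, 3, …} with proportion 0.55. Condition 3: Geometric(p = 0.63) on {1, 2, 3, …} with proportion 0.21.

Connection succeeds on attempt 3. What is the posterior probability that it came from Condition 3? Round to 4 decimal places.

0.1897

Apply Bayes' rule: the posterior for each component is proportional to its prior times its likelihood at x.
Geometric probabilities:
  p_1 = 0.58·(1−0.58)^2 = 0.58·0.1764 = 0.102312
  p_2 = 0.60·(1−0.60)^2 = 0.60·0.16 = 0.096
  p_3 = 0.63·(1−0.63)^2 = 0.63·0.1369 = 0.086247
Weight by the priors:
  P(Z=1)·p_1 = 0.24 × 0.102312 = 0.0245549
  P(Z=2)·p_2 = 0.55 × 0.096 = 0.0528
  P(Z=3)·p_3 = 0.21 × 0.086247 = 0.0181119
Normaliser: 0.0245549 + 0.0528 + 0.0181119 = 0.0954668
So the posterior for Condition 3 is 0.0181119 / 0.0954668 ≈ 0.1897.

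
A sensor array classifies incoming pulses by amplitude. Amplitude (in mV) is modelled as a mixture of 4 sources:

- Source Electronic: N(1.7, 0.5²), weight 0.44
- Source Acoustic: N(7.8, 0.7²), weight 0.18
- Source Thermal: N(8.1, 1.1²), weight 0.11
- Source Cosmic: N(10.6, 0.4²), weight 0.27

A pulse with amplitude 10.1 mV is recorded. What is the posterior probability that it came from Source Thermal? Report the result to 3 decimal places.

0.058

P(component k | x) = P(Z=k)·f_k(x) / marginal(x), where marginal(x) = Σ_j P(Z=j)·f_j(x).
Normal densities:
  f_Electronic = (1/(0.5·√(2π)))·exp(−(10.1−1.7)²/(2·0.5²)) = 0.797885·exp(-141.12000) = 4.11436e-62
  f_Acoustic = (1/(0.7·√(2π)))·exp(−(10.1−7.8)²/(2·0.7²)) = 0.569918·exp(-5.39796) = 0.00257934
  f_Thermal = (1/(1.1·√(2π)))·exp(−(10.1−8.1)²/(2·1.1²)) = 0.362675·exp(-1.65289) = 0.0694505
  f_Cosmic = (1/(0.4·√(2π)))·exp(−(10.1−10.6)²/(2·0.4²)) = 0.997356·exp(-0.78125) = 0.456623
Unnormalised posteriors:
  P(Z=Electronic)·f_Electronic = 0.44 × 4.11436e-62 = 1.81032e-62
  P(Z=Acoustic)·f_Acoustic = 0.18 × 0.00257934 = 0.000464281
  P(Z=Thermal)·f_Thermal = 0.11 × 0.0694505 = 0.00763955
  P(Z=Cosmic)·f_Cosmic = 0.27 × 0.456623 = 0.123288
Sum: 1.81032e-62 + 0.000464281 + 0.00763955 + 0.123288 = 0.131392
So the posterior for Source Thermal is 0.00763955 / 0.131392 ≈ 0.058.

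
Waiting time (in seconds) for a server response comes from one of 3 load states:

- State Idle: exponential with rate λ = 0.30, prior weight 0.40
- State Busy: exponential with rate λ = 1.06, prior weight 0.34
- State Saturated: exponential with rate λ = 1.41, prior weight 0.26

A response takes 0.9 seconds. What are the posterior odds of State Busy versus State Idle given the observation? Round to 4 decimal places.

1.5155

Only the two components matter; the odds are (π_i f_i(x)) / (π_j f_j(x)).
Evaluate each component's likelihood at the observed value:
  f_Idle = 0.30·e^(−0.30·0.9) = 0.30·e^(−0.2700) = 0.229014
  f_Busy = 1.06·e^(−1.06·0.9) = 1.06·e^(−0.9540) = 0.408309
  f_Saturated = 1.41·e^(−1.41·0.9) = 1.41·e^(−1.2690) = 0.396369
Posterior odds = (π_Busy·f_Busy) / (π_Idle·f_Idle) = (0.34·0.408309) / (0.40·0.229014) = 0.138825 / 0.0916055 ≈ 1.5155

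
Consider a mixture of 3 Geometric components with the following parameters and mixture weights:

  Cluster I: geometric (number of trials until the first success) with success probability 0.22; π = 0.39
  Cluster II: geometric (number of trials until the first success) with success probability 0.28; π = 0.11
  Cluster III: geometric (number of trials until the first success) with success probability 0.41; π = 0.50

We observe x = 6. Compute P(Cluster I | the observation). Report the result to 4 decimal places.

0.5458

Posterior ∝ prior × likelihood, so P(k | x) ∝ π_k f_k(x); normalise over all components.
Evaluate each component's likelihood at the observed value:
  p_I = 0.0635178
  p_II = 0.0541777
  p_III = 0.0293119
Multiply by the mixture weights:
  π_I·p_I = 0.39 × 0.0635178 = 0.024772
  π_II·p_II = 0.11 × 0.0541777 = 0.00595955
  π_III·p_III = 0.50 × 0.0293119 = 0.0146559
Marginal: 0.024772 + 0.00595955 + 0.0146559 = 0.0453875
P(Cluster I | x) = 0.024772 / 0.0453875 ≈ 0.5458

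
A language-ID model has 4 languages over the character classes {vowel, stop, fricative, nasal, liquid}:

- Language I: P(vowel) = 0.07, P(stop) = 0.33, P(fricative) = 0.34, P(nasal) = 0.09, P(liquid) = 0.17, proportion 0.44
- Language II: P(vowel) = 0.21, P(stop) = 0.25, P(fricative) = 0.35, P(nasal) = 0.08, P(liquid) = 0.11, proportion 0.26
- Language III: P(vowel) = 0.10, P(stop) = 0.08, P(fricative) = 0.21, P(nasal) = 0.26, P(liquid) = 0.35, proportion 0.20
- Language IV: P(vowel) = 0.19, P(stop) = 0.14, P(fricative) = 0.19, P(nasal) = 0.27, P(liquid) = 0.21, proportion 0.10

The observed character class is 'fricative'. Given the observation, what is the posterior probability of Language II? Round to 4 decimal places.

Apply Bayes' rule: the posterior for each component is proportional to its prior times its likelihood at x.
Evaluate each component's likelihood at the observed value:
  L_I = P(fricative | comp) = 0.34
  L_II = P(fricative | comp) = 0.35
  L_III = P(fricative | comp) = 0.21
  L_IV = P(fricative | comp) = 0.19
Weight by the priors:
  P(Z=I)·L_I = 0.44 × 0.34 = 0.1496
  P(Z=II)·L_II = 0.26 × 0.35 = 0.091
  P(Z=III)·L_III = 0.20 × 0.21 = 0.042
  P(Z=IV)·L_IV = 0.10 × 0.19 = 0.019
Evidence: 0.1496 + 0.091 + 0.042 + 0.019 = 0.3016
P(Language II | 'fricative') ≈ 0.3017

0.3017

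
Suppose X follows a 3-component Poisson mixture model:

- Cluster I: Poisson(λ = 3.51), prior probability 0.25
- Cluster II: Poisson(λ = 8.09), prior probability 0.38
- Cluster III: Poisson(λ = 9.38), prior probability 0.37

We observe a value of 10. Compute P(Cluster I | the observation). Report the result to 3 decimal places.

0.007

P(component k | x) = w_k·f_k(x) / marginal(x), where marginal(x) = Σ_j w_j·f_j(x).
Component likelihoods at x = 10:
  L_I = 0.00233848
  L_II = 0.101456
  L_III = 0.122626
Prior × likelihood for each component:
  w_I·L_I = 0.25 × 0.00233848 = 0.000584621
  w_II·L_II = 0.38 × 0.101456 = 0.0385535
  w_III·L_III = 0.37 × 0.122626 = 0.0453717
Evidence: 0.000584621 + 0.0385535 + 0.0453717 = 0.0845098
P(Cluster I | x) = 0.000584621 / 0.0845098 ≈ 0.007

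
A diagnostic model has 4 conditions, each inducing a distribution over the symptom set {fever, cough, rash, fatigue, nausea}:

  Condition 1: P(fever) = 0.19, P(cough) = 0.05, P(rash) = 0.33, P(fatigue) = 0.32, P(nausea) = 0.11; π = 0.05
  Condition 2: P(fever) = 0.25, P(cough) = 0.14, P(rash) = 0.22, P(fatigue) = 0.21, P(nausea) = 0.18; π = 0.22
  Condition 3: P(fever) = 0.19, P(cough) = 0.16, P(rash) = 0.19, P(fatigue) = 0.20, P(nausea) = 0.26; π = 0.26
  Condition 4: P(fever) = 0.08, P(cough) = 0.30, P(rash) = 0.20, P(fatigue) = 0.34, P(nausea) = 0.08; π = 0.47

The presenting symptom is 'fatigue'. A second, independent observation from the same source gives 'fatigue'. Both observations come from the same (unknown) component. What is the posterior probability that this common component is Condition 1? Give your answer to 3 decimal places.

0.064

P(component k | x) = w_k·f_k(x) / marginal(x), where marginal(x) = Σ_j w_j·f_j(x).
Since both observations come from the same component, the likelihood for component k is f_k(x₁)·f_k(x₂).
  f_1 = [0.32] × [0.32] = 0.1024
  f_2 = [0.21] × [0.21] = 0.0441
  f_3 = [0.2] × [0.2] = 0.04
  f_4 = [0.34] × [0.34] = 0.1156
Weight by the priors:
  w_1·f_1 = 0.05 × 0.1024 = 0.00512
  w_2·f_2 = 0.22 × 0.0441 = 0.009702
  w_3·f_3 = 0.26 × 0.04 = 0.0104
  w_4·f_4 = 0.47 × 0.1156 = 0.054332
Marginal: 0.00512 + 0.009702 + 0.0104 + 0.054332 = 0.079554
P(Condition 1 | x) ≈ 0.064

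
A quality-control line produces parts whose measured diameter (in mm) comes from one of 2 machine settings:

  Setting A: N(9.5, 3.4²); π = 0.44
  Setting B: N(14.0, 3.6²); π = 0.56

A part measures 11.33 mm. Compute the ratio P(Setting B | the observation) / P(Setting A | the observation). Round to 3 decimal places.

1.055

The posterior odds equal the prior odds times the likelihood ratio: (w_i/w_j)·(f_i(x)/f_j(x)).
Component likelihoods at x = 11.33 mm:
  L_A = 0.101514
  L_B = 0.0841708
0.0471357 / 0.044666 ≈ 1.055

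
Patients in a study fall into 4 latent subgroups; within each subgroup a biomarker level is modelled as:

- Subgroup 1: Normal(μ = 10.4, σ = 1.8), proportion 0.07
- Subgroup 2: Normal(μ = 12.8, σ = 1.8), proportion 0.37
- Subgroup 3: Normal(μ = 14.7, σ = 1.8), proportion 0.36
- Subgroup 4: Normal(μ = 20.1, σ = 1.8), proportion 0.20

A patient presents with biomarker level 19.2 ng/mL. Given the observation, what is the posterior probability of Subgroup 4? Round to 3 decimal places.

By Bayes' theorem, P(k | x) = π_k f_k(x) / Σ_j π_j f_j(x).
Component likelihoods at x = 19.2 ng/mL:
  L_1 = (1/(1.8·√(2π)))·exp(−(19.2−10.4)²/(2·1.8²)) = 0.221635·exp(-11.95062) = 1.43071e-06
  L_2 = (1/(1.8·√(2π)))·exp(−(19.2−12.8)²/(2·1.8²)) = 0.221635·exp(-6.32099) = 0.000398536
  L_3 = (1/(1.8·√(2π)))·exp(−(19.2−14.7)²/(2·1.8²)) = 0.221635·exp(-3.12500) = 0.00973794
  L_4 = (1/(1.8·√(2π)))·exp(−(19.2−20.1)²/(2·1.8²)) = 0.221635·exp(-0.12500) = 0.195592
Weight by the priors:
  π_1·L_1 = 0.07 × 1.43071e-06 = 1.00149e-07
  π_2·L_2 = 0.37 × 0.000398536 = 0.000147458
  π_3·L_3 = 0.36 × 0.00973794 = 0.00350566
  π_4·L_4 = 0.20 × 0.195592 = 0.0391184
Normaliser: 1.00149e-07 + 0.000147458 + 0.00350566 + 0.0391184 = 0.0427716
Responsibility of Subgroup 4: 0.0391184 / 0.0427716 ≈ 0.915

0.915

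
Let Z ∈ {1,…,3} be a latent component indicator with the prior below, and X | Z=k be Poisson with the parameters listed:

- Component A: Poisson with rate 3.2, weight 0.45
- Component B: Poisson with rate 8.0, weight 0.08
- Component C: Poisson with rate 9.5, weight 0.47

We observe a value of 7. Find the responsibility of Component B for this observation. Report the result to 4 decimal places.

By Bayes' theorem, P(k | x) = P(Z=k) f_k(x) / Σ_j P(Z=j) f_j(x).
Component likelihoods at x = 7:
  p_A = 0.0277893
  p_B = 0.139587
  p_C = 0.103714
Weight by the priors:
  P(Z=A)·p_A = 0.45 × 0.0277893 = 0.0125052
  P(Z=B)·p_B = 0.08 × 0.139587 = 0.0111669
  P(Z=C)·p_C = 0.47 × 0.103714 = 0.0487456
Sum: 0.0125052 + 0.0111669 + 0.0487456 = 0.0724176
Responsibility of Component B: 0.0111669 / 0.0724176 ≈ 0.1542

0.1542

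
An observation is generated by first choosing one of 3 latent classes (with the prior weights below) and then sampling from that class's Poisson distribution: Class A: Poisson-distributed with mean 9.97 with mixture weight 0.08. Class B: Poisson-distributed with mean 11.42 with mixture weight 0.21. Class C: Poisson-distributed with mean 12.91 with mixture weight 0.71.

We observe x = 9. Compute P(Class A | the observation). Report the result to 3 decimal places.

0.127

Apply Bayes' rule: the posterior for each component is proportional to its prior times its likelihood at x.
Component likelihoods at x = 9:
  L_A = e^(−9.97)·9.97^9/9! = 0.125481
  L_B = e^(−11.42)·11.42^9/9! = 0.0999054
  L_C = e^(−12.91)·12.91^9/9! = 0.067894
Multiply by the mixture weights:
  π_A·L_A = 0.08 × 0.125481 = 0.0100385
  π_B·L_B = 0.21 × 0.0999054 = 0.0209801
  π_C·L_C = 0.71 × 0.067894 = 0.0482047
Evidence: 0.0100385 + 0.0209801 + 0.0482047 = 0.0792233
P(Class A | data) = 0.0100385 / 0.0792233 ≈ 0.127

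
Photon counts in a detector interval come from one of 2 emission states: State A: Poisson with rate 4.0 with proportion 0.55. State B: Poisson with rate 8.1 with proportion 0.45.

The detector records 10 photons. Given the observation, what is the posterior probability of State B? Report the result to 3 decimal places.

0.940

Posterior ∝ prior × likelihood, so P(k | x) ∝ π_k f_k(x); normalise over all components.
Evaluate each component's likelihood at the observed value:
  L_A = 0.00529248
  L_B = 0.101696
Prior × likelihood for each component:
  π_A·L_A = 0.55 × 0.00529248 = 0.00291086
  π_B·L_B = 0.45 × 0.101696 = 0.045763
Evidence: 0.00291086 + 0.045763 = 0.0486738
So the posterior for State B is 0.045763 / 0.0486738 ≈ 0.940.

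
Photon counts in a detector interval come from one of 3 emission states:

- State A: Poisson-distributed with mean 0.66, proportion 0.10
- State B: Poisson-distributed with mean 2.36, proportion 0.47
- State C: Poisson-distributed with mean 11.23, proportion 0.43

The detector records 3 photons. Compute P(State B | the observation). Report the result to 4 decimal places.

0.9622

Apply Bayes' rule: the posterior for each component is proportional to its prior times its likelihood at x.
Poisson probabilities:
  L_A = 0.0247654
  L_B = 0.206847
  L_C = 0.00313228
Unnormalised posteriors:
  π_A·L_A = 0.10 × 0.0247654 = 0.00247654
  π_B·L_B = 0.47 × 0.206847 = 0.0972182
  π_C·L_C = 0.43 × 0.00313228 = 0.00134688
Normaliser: 0.00247654 + 0.0972182 + 0.00134688 = 0.101042
P(State B | the observation) = 0.0972182 / 0.101042 ≈ 0.9622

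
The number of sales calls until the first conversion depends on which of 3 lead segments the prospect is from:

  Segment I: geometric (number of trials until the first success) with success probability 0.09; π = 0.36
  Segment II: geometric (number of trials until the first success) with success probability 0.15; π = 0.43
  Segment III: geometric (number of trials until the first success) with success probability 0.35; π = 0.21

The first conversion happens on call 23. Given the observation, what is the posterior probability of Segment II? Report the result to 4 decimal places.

Apply Bayes' rule: the posterior for each component is proportional to its prior times its likelihood at x.
Evaluate each component's likelihood at the observed value:
  p_I = 0.09·(1−0.09)^22 = 0.09·0.125577 = 0.0113019
  p_II = 0.15·(1−0.15)^22 = 0.15·0.0280038 = 0.00420056
  p_III = 0.35·(1−0.35)^22 = 0.35·7.65762e-05 = 2.68017e-05
Weight by the priors:
  π_I·p_I = 0.36 × 0.0113019 = 0.0040687
  π_II·p_II = 0.43 × 0.00420056 = 0.00180624
  π_III·p_III = 0.21 × 2.68017e-05 = 5.62835e-06
Denominator: 0.0040687 + 0.00180624 + 5.62835e-06 = 0.00588057
P(Segment II | data) ≈ 0.3072

0.3072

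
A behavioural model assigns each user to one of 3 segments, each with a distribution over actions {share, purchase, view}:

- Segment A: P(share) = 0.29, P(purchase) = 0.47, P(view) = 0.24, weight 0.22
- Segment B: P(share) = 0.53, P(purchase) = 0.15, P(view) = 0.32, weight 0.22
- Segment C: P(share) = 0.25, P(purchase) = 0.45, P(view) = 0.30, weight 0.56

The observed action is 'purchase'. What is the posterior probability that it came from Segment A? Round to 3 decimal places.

0.266

By Bayes' theorem, P(k | x) = π_k f_k(x) / Σ_j π_j f_j(x).
Component likelihoods at x = 'purchase':
  L_A = P(purchase | comp) = 0.47
  L_B = P(purchase | comp) = 0.15
  L_C = P(purchase | comp) = 0.45
Unnormalised posteriors:
  π_A·L_A = 0.22 × 0.47 = 0.1034
  π_B·L_B = 0.22 × 0.15 = 0.033
  π_C·L_C = 0.56 × 0.45 = 0.252
Sum: 0.1034 + 0.033 + 0.252 = 0.3884
P(Segment A | x) = 0.1034 / 0.3884 ≈ 0.266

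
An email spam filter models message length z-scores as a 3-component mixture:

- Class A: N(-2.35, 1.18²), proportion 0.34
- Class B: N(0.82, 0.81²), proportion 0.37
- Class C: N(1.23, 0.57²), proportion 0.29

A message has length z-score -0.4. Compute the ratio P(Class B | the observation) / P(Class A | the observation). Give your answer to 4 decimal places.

1.9976

Posterior odds = (π_i f_i(x)) / (π_j f_j(x)); the normalising sum cancels.
Component likelihoods at x = -0.4:
  f_A = (1/(1.18·√(2π)))·exp(−(-0.4−-2.35)²/(2·1.18²)) = 0.338087·exp(-1.36545) = 0.0863021
  f_B = (1/(0.81·√(2π)))·exp(−(-0.4−0.82)²/(2·0.81²)) = 0.492521·exp(-1.13428) = 0.158422
  f_C = (1/(0.57·√(2π)))·exp(−(-0.4−1.23)²/(2·0.57²)) = 0.699899·exp(-4.08880) = 0.0117299
Posterior odds = (π_B·f_B) / (π_A·f_A) = (0.37·0.158422) / (0.34·0.0863021) = 0.058616 / 0.0293427 ≈ 1.9976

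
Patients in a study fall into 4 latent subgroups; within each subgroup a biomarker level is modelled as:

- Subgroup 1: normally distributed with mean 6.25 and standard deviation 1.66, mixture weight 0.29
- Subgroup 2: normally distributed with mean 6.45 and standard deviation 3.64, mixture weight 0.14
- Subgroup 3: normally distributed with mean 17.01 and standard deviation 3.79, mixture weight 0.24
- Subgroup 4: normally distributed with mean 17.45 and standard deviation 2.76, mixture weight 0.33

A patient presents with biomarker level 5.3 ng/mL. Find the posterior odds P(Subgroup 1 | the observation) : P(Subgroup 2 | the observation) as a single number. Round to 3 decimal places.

Posterior odds = (P(Z=i) f_i(x)) / (P(Z=j) f_j(x)); the normalising sum cancels.
Component likelihoods at x = 5.3 ng/mL:
  f_1 = 0.204025
  f_2 = 0.104264
  f_3 = 0.00088985
  f_4 = 8.95108e-06
Odds = (0.29/0.14) × (0.204025/0.104264) = 2.07143 × 1.95681 ≈ 4.053

4.053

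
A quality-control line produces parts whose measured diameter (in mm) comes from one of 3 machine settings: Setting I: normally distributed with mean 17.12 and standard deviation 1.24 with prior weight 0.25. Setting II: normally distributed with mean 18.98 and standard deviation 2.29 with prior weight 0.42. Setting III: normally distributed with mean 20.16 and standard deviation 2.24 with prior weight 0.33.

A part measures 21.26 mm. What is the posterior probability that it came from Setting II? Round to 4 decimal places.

Apply Bayes' rule: the posterior for each component is proportional to its prior times its likelihood at x.
Normal densities:
  f_I = 0.00122166
  f_II = 0.106125
  f_III = 0.157869
Multiply by the mixture weights:
  w_I·f_I = 0.25 × 0.00122166 = 0.000305416
  w_II·f_II = 0.42 × 0.106125 = 0.0445727
  w_III·f_III = 0.33 × 0.157869 = 0.0520968
Denominator: 0.000305416 + 0.0445727 + 0.0520968 = 0.0969749
So the posterior for Setting II is 0.0445727 / 0.0969749 ≈ 0.4596.

0.4596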